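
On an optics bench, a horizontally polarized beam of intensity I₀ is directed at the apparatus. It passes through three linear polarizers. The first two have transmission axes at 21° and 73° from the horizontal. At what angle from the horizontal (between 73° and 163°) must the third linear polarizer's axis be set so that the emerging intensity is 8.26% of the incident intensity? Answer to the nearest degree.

I₁ = I₀ cos²(21° − 0°) = I₀ cos²(21°) = 0.8716 I₀.
I₂ = I₁ cos²(73° − 21°) = 0.8716 I₀ · cos²(52°) = 0.3304 I₀.
Need I₃/I₀ = 0.0826, so cos²(θ − 73°) = 0.0826 / 0.3304 = 0.25.
θ − 73° = arccos(√0.25) = 60.0°, giving θ ≈ 73 + 60.0 = 133.0°.

θ ≈ 133°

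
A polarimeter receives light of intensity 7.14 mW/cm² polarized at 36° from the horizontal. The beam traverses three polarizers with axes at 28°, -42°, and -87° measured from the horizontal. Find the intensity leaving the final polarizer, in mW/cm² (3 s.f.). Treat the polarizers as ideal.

I ≈ 0.410 mW/cm²

By Malus's law, I₁ = 7.14 mW/cm² · cos²(8°) = 7.002 mW/cm².
I₂ = I₁ · cos²(70°) = 7.002 · 0.117 = 0.819 mW/cm².
I₃ = I₂ · cos²(45°) = 0.819 · 0.5 = 0.4095 mW/cm².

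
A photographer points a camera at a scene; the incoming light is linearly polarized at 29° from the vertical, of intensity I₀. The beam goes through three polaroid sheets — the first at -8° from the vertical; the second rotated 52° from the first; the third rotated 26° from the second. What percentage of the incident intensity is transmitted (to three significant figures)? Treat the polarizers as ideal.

≈ 19.5%

I₁ = I₀ cos²(-8° − 29°) = I₀ cos²(37°) = 0.6378 I₀.
I₂ = I₁ cos²(52°) = 0.6378 · 0.379 I₀ = 0.2418 I₀.
I₃ = I₂ cos²(26°) = 0.2418 · 0.8078 I₀ = 0.1953 I₀.
That is 19.53% of the incident intensity.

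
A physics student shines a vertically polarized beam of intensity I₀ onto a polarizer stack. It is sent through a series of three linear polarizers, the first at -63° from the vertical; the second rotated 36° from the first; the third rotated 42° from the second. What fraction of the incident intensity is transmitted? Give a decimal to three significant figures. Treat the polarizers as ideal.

I₁ = I₀ cos²(-63° − 0°) = I₀ cos²(63°) = 0.2061 I₀.
I₂ = I₁ cos²(36°) = 0.2061 · 0.6545 I₀ = 0.1349 I₀.
I₃ = I₂ cos²(42°) = 0.1349 · 0.5523 I₀ = 0.0745 I₀.
Transmitted fraction = 0.0745.

≈ 0.0745 I₀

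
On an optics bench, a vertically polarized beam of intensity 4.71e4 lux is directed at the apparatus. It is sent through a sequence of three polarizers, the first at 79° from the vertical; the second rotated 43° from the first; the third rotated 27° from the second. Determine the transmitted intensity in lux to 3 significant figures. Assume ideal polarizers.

I₁ = 4.71e4 lux · cos²(79°) = 1715 lux.
I₂ = I₁ · cos²(43°) = 1715 · 0.5349 = 917.2 lux.
I₃ = I₂ · cos²(27°) = 917.2 · 0.7939 = 728.2 lux.

I ≈ 728 lux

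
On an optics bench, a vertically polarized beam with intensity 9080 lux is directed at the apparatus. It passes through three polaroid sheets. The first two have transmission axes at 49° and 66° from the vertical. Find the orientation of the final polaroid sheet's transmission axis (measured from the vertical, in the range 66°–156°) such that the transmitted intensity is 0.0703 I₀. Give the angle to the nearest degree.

θ ≈ 131°

I₁ = I₀ cos²(49° − 0°) = I₀ cos²(49°) = 0.4304 I₀.
I₂ = I₁ cos²(66° − 49°) = 0.4304 I₀ · cos²(17°) = 0.3936 I₀.
Need I₃/I₀ = 0.0703, so cos²(θ − 66°) = 0.0703 / 0.3936 = 0.1786.
θ − 66° = arccos(√0.1786) = 65.0°, giving θ ≈ 66 + 65.0 = 131.0°.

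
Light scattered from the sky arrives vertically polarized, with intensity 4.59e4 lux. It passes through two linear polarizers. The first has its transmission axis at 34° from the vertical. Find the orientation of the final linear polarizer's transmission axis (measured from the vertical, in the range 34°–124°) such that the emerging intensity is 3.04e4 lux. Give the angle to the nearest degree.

By Malus's law, I₁ = I₀ cos²(34° − 0°) = I₀ cos²(34°) = 0.6873 I₀.
Target fraction: 3.04e4 / 4.59e4 lux = 0.6623 of I₀.
Need I₂/I₀ = 0.6623, so cos²(θ − 34°) = 0.6623 / 0.6873 = 0.9636.
θ − 34° = arccos(√0.9636) = 11.0°, giving θ ≈ 34 + 11.0 = 45.0°.

θ ≈ 45°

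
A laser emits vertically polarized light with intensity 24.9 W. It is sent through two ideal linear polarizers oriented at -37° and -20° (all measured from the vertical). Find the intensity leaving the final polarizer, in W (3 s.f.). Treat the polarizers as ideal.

I₁ = 24.9 W · cos²(37°) = 15.88 W.
I₂ = I₁ · cos²(17°) = 15.88 · 0.9145 = 14.52 W.

I ≈ 14.5 W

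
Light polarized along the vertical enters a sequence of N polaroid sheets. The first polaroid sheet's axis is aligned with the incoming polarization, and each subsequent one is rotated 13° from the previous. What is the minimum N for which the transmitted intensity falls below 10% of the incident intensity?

N = 46

First polarizer is aligned with the polarization: full transmission.
Each further stage multiplies by cos²(13°) = 0.9494.
After N polarizers: T = 0.9494^(N−1). Require T < 0.10 ⇒ N−1 > ln(0.10)/ln(0.9494) = 44.34, so N−1 ≥ 45 and N = 46.
Check: N=46 gives T = 0.09664 < 0.10; N=45 gives T = 0.1018.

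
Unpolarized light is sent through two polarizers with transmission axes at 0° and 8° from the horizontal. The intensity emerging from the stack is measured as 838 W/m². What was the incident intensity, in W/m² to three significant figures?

I₀ ≈ 1710 W/m²

Unpolarized light through the first polarizer → I₁ = ½ I₀, now polarized at 0°.
I₂ = I₁ cos²(8° − 0°) = 0.5 I₀ · cos²(8°) = 0.4903 I₀.
So 838 W/m² = 0.4903 I₀, giving I₀ = 838/0.4903 = 1709 W/m².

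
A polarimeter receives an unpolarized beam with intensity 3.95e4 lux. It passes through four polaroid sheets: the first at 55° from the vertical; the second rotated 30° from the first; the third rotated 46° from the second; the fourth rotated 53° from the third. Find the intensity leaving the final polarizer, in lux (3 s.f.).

I ≈ 2590 lux

Unpolarized light through the first polarizer → I₁ = 3.95e4 lux/2 = 1.975e+04 lux, polarized at 55°.
I₂ = I₁ · cos²(30°) = 1.975e+04 · 0.75 = 1.481e+04 lux.
I₃ = I₂ · cos²(46°) = 1.481e+04 · 0.4826 = 7148 lux.
I₄ = I₃ · cos²(53°) = 7148 · 0.3622 = 2589 lux.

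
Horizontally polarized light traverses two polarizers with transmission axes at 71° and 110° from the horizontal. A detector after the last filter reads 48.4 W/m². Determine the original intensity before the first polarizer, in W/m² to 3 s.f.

I₀ ≈ 756 W/m²

By Malus's law, I₁ = I₀ cos²(71° − 0°) = I₀ cos²(71°) = 0.106 I₀.
I₂ = I₁ cos²(110° − 71°) = 0.106 I₀ · cos²(39°) = 0.06402 I₀.
So 48.4 W/m² = 0.06402 I₀, giving I₀ = 48.4/0.06402 = 756.1 W/m².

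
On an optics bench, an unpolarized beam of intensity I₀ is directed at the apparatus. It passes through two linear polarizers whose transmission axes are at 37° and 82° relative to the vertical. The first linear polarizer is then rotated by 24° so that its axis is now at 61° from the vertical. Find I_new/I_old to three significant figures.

I_new/I_old ≈ 1.74

Before rotation:
Unpolarized light through the first polarizer → I₁ = ½ I₀, now polarized at 37°.
I₂ = I₁ cos²(82° − 37°) = 0.5 I₀ · cos²(45°) = 0.25 I₀.
After rotation:
Unpolarized light through the first polarizer → I₁ = ½ I₀, now polarized at 61°.
I₂ = I₁ cos²(82° − 61°) = 0.5 I₀ · cos²(21°) = 0.4358 I₀.
Ratio = 0.4358 / 0.25 = 1.743.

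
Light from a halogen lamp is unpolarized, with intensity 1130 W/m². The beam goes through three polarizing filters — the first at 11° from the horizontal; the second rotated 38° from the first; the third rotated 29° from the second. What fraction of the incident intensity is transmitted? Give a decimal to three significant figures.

Unpolarized light through the first polarizer → I₁ = 1130 W/m²/2 = 565 W/m², polarized at 11°.
I₂ = I₁ · cos²(38°) = 565 · 0.621 = 350.8 W/m².
I₃ = I₂ · cos²(29°) = 350.8 · 0.765 = 268.4 W/m².
Transmitted fraction = 0.2375.

I/I₀ ≈ 0.238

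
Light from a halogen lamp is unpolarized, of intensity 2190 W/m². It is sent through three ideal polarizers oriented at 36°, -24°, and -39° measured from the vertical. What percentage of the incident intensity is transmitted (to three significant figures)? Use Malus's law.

≈ 11.7%

Unpolarized light through the first polarizer → I₁ = 2190 W/m²/2 = 1095 W/m², polarized at 36°.
I₂ = I₁ · cos²(60°) = 1095 · 0.25 = 273.8 W/m².
I₃ = I₂ · cos²(15°) = 273.8 · 0.933 = 255.4 W/m².
That is 11.66% of the incident intensity.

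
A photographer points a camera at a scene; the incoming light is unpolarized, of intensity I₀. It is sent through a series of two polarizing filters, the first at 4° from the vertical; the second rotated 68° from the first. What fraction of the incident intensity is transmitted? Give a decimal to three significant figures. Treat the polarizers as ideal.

Unpolarized light through the first polarizer → I₁ = ½ I₀, now polarized at 4°.
I₂ = I₁ cos²(68°) = 0.5 · 0.1403 I₀ = 0.07017 I₀.
Transmitted fraction = 0.07017.

≈ 0.0702 I₀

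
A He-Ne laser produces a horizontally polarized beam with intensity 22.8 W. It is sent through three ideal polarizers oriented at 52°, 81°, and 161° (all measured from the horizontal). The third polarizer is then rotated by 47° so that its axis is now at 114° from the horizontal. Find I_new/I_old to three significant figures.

Before rotation:
I₁ = I₀ cos²(52° − 0°) = I₀ cos²(52°) = 0.379 I₀.
I₂ = I₁ cos²(81° − 52°) = 0.379 I₀ · cos²(29°) = 0.2899 I₀.
I₃ = I₂ cos²(161° − 81°) = 0.2899 I₀ · cos²(80°) = 0.008743 I₀.
After rotation:
I₁ = I₀ cos²(52° − 0°) = I₀ cos²(52°) = 0.379 I₀.
I₂ = I₁ cos²(81° − 52°) = 0.379 I₀ · cos²(29°) = 0.2899 I₀.
I₃ = I₂ cos²(114° − 81°) = 0.2899 I₀ · cos²(33°) = 0.2039 I₀.
Ratio = 0.2039 / 0.008743 = 23.33.

I_new/I_old ≈ 23.3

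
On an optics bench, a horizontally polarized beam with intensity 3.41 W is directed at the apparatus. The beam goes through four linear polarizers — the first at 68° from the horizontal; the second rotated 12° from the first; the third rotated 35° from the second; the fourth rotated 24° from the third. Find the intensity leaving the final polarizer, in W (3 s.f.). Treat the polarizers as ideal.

I₁ = 3.41 W · cos²(68°) = 0.4785 W.
I₂ = I₁ · cos²(12°) = 0.4785 · 0.9568 = 0.4578 W.
I₃ = I₂ · cos²(35°) = 0.4578 · 0.671 = 0.3072 W.
I₄ = I₃ · cos²(24°) = 0.3072 · 0.8346 = 0.2564 W.

I ≈ 0.256 W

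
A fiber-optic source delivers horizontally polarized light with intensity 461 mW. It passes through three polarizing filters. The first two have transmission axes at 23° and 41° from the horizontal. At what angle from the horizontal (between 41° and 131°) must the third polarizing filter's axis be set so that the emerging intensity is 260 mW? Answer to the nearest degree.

θ ≈ 72°

I₁ = I₀ cos²(23° − 0°) = I₀ cos²(23°) = 0.8473 I₀.
I₂ = I₁ cos²(41° − 23°) = 0.8473 I₀ · cos²(18°) = 0.7664 I₀.
Target fraction: 260 / 461 mW = 0.564 of I₀.
Need I₃/I₀ = 0.564, so cos²(θ − 41°) = 0.564 / 0.7664 = 0.7359.
θ − 41° = arccos(√0.7359) = 30.9°, giving θ ≈ 41 + 30.9 = 71.9°.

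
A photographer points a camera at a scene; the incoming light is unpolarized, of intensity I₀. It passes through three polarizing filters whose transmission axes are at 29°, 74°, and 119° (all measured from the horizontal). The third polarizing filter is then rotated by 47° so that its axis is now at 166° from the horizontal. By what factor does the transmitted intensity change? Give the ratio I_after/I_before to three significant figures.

Before rotation:
Unpolarized light through the first polarizer → I₁ = ½ I₀, now polarized at 29°.
I₂ = I₁ cos²(74° − 29°) = 0.5 I₀ · cos²(45°) = 0.25 I₀.
I₃ = I₂ cos²(119° − 74°) = 0.25 I₀ · cos²(45°) = 0.125 I₀.
After rotation:
Unpolarized light through the first polarizer → I₁ = ½ I₀, now polarized at 29°.
I₂ = I₁ cos²(74° − 29°) = 0.5 I₀ · cos²(45°) = 0.25 I₀.
Angle between axes 2 and 3: 88°. I₃ = 0.25 I₀ · cos²(88°) = 0.0003045 I₀.
Ratio = 0.0003045 / 0.125 = 0.002436.

I_new/I_old ≈ 0.00244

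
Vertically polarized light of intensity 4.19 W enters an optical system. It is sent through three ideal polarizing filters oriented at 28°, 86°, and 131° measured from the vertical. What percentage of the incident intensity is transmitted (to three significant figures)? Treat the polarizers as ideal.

≈ 10.9%

By Malus's law, I₁ = 4.19 W · cos²(28°) = 3.267 W.
I₂ = I₁ · cos²(58°) = 3.267 · 0.2808 = 0.9173 W.
I₃ = I₂ · cos²(45°) = 0.9173 · 0.5 = 0.4586 W.
That is 10.95% of the incident intensity.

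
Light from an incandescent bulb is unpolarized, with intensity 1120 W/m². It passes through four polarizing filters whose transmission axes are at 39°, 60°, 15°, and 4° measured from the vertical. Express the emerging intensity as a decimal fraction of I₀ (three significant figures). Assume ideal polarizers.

I/I₀ ≈ 0.210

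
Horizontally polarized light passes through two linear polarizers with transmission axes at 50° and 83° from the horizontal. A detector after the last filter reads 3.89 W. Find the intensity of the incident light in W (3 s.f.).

I₁ = I₀ cos²(50° − 0°) = I₀ cos²(50°) = 0.4132 I₀.
I₂ = I₁ cos²(83° − 50°) = 0.4132 I₀ · cos²(33°) = 0.2906 I₀.
So 3.89 W = 0.2906 I₀, giving I₀ = 3.89/0.2906 = 13.39 W.

I₀ ≈ 13.4 W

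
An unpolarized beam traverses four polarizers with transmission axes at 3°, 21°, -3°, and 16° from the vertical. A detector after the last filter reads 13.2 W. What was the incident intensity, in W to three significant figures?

I₀ ≈ 39.1 W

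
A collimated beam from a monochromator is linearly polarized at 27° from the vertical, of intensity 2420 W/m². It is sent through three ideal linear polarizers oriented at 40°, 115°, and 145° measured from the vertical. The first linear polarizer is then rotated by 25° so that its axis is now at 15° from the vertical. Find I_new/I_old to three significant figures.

I_new/I_old ≈ 0.454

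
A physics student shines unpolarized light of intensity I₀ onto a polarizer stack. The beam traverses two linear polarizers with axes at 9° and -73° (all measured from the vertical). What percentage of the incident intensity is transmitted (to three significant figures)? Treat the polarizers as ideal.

≈ 0.968%

Unpolarized light through the first polarizer → I₁ = ½ I₀, now polarized at 9°.
I₂ = I₁ cos²(-73° − 9°) = 0.5 I₀ · cos²(82°) = 0.009685 I₀.
That is 0.9685% of the incident intensity.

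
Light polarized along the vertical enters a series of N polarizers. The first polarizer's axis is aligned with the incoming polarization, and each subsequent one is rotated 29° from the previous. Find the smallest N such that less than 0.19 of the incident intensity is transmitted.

First polarizer is aligned with the polarization: full transmission.
Each further stage multiplies by cos²(29°) = 0.765.
After N polarizers: T = 0.765^(N−1). Require T < 0.19 ⇒ N−1 > ln(0.19)/ln(0.765) = 6.20, so N−1 ≥ 7 and N = 8.
Check: N=8 gives T = 0.1533 < 0.19; N=7 gives T = 0.2004.

N = 8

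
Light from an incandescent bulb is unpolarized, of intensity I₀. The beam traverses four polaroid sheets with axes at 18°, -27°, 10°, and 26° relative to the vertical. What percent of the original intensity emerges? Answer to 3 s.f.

Unpolarized light through the first polarizer → I₁ = ½ I₀, now polarized at 18°.
I₂ = I₁ cos²(-27° − 18°) = 0.5 I₀ · cos²(45°) = 0.25 I₀.
I₃ = I₂ cos²(10° + 27°) = 0.25 I₀ · cos²(37°) = 0.1595 I₀.
I₄ = I₃ cos²(26° − 10°) = 0.1595 I₀ · cos²(16°) = 0.1473 I₀.
That is 14.73% of the incident intensity.

≈ 14.7%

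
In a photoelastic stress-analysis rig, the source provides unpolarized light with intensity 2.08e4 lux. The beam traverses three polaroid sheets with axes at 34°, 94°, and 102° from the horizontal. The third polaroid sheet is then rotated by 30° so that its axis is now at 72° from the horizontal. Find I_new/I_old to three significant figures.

Before rotation:
Unpolarized light through the first polarizer → I₁ = ½ I₀, now polarized at 34°.
I₂ = I₁ cos²(94° − 34°) = 0.5 I₀ · cos²(60°) = 0.125 I₀.
I₃ = I₂ cos²(102° − 94°) = 0.125 I₀ · cos²(8°) = 0.1226 I₀.
After rotation:
Unpolarized light through the first polarizer → I₁ = ½ I₀, now polarized at 34°.
I₂ = I₁ cos²(94° − 34°) = 0.5 I₀ · cos²(60°) = 0.125 I₀.
I₃ = I₂ cos²(72° − 94°) = 0.125 I₀ · cos²(22°) = 0.1075 I₀.
Ratio = 0.1075 / 0.1226 = 0.8766.

I_new/I_old ≈ 0.877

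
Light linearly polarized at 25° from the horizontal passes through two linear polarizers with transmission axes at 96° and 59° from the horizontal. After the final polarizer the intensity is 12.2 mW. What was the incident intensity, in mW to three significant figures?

I₀ ≈ 180 mW

I₁ = I₀ cos²(96° − 25°) = I₀ cos²(71°) = 0.106 I₀.
I₂ = I₁ cos²(59° − 96°) = 0.106 I₀ · cos²(37°) = 0.06761 I₀.
So 12.2 mW = 0.06761 I₀, giving I₀ = 12.2/0.06761 = 180.5 mW.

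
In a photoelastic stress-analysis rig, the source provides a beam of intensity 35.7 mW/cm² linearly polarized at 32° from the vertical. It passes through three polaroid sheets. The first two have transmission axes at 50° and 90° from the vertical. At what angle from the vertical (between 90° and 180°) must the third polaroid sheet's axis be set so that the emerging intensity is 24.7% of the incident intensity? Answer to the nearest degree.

θ ≈ 137°

I₁ = I₀ cos²(50° − 32°) = I₀ cos²(18°) = 0.9045 I₀.
I₂ = I₁ cos²(90° − 50°) = 0.9045 I₀ · cos²(40°) = 0.5308 I₀.
Need I₃/I₀ = 0.247, so cos²(θ − 90°) = 0.247 / 0.5308 = 0.4653.
θ − 90° = arccos(√0.4653) = 47.0°, giving θ ≈ 90 + 47.0 = 137.0°.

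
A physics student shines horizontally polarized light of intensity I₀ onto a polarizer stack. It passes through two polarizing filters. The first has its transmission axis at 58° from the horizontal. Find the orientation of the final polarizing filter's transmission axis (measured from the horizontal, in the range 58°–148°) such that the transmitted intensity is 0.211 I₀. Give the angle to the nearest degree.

By Malus's law, I₁ = I₀ cos²(58° − 0°) = I₀ cos²(58°) = 0.2808 I₀.
Need I₂/I₀ = 0.211, so cos²(θ − 58°) = 0.211 / 0.2808 = 0.7514.
θ − 58° = arccos(√0.7514) = 29.9°, giving θ ≈ 58 + 29.9 = 87.9°.

θ ≈ 88°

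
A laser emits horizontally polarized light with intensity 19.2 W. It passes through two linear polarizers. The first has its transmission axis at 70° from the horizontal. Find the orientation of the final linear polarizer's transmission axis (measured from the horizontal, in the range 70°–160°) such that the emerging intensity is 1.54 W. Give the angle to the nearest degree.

θ ≈ 104°

I₁ = I₀ cos²(70° − 0°) = I₀ cos²(70°) = 0.117 I₀.
Target fraction: 1.54 / 19.2 W = 0.08021 of I₀.
Need I₂/I₀ = 0.08021, so cos²(θ − 70°) = 0.08021 / 0.117 = 0.6857.
θ − 70° = arccos(√0.6857) = 34.1°, giving θ ≈ 70 + 34.1 = 104.1°.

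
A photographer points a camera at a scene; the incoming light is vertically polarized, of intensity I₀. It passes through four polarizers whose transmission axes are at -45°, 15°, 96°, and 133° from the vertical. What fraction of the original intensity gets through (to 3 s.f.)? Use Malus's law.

≈ 0.00195 I₀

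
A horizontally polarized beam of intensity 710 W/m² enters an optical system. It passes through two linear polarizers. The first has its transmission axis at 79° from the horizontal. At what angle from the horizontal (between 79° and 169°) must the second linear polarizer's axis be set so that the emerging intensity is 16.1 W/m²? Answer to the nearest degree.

By Malus's law, I₁ = I₀ cos²(79° − 0°) = I₀ cos²(79°) = 0.03641 I₀.
Target fraction: 16.1 / 710 W/m² = 0.02268 of I₀.
Need I₂/I₀ = 0.02268, so cos²(θ − 79°) = 0.02268 / 0.03641 = 0.6228.
θ − 79° = arccos(√0.6228) = 37.9°, giving θ ≈ 79 + 37.9 = 116.9°.

θ ≈ 117°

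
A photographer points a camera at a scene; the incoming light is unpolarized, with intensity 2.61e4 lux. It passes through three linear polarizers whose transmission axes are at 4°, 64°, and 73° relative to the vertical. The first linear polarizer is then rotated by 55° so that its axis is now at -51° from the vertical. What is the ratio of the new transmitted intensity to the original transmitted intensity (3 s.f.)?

Before rotation:
Unpolarized light through the first polarizer → I₁ = ½ I₀, now polarized at 4°.
I₂ = I₁ cos²(64° − 4°) = 0.5 I₀ · cos²(60°) = 0.125 I₀.
I₃ = I₂ cos²(73° − 64°) = 0.125 I₀ · cos²(9°) = 0.1219 I₀.
After rotation:
Unpolarized light through the first polarizer → I₁ = ½ I₀, now polarized at -51°.
Angle between axes 1 and 2: 65°. I₂ = 0.5 I₀ · cos²(65°) = 0.0893 I₀.
I₃ = I₂ cos²(73° − 64°) = 0.0893 I₀ · cos²(9°) = 0.08712 I₀.
Ratio = 0.08712 / 0.1219 = 0.7144.

I_new/I_old ≈ 0.714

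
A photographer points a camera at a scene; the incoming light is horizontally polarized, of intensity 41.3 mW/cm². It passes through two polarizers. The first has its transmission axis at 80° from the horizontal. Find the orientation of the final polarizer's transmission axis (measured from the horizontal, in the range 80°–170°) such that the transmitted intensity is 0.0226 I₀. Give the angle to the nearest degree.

θ ≈ 110°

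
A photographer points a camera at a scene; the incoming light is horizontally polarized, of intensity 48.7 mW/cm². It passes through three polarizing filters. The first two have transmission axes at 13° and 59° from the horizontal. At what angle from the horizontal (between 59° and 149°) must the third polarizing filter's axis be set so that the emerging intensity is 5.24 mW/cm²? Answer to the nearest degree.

I₁ = I₀ cos²(13° − 0°) = I₀ cos²(13°) = 0.9494 I₀.
I₂ = I₁ cos²(59° − 13°) = 0.9494 I₀ · cos²(46°) = 0.4581 I₀.
Target fraction: 5.24 / 48.7 mW/cm² = 0.1076 of I₀.
Need I₃/I₀ = 0.1076, so cos²(θ − 59°) = 0.1076 / 0.4581 = 0.2349.
θ − 59° = arccos(√0.2349) = 61.0°, giving θ ≈ 59 + 61.0 = 120.0°.

θ ≈ 120°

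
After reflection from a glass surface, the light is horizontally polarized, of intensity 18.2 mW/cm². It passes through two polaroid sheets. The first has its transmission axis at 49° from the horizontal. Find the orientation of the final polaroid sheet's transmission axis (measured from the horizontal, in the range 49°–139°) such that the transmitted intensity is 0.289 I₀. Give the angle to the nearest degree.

θ ≈ 84°

By Malus's law, I₁ = I₀ cos²(49° − 0°) = I₀ cos²(49°) = 0.4304 I₀.
Need I₂/I₀ = 0.289, so cos²(θ − 49°) = 0.289 / 0.4304 = 0.6714.
θ − 49° = arccos(√0.6714) = 35.0°, giving θ ≈ 49 + 35.0 = 84.0°.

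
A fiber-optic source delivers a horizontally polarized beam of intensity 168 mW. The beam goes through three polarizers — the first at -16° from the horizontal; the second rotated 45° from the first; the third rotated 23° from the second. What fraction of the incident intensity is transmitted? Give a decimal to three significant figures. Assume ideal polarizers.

I₁ = 168 mW · cos²(16°) = 155.2 mW.
I₂ = I₁ · cos²(45°) = 155.2 · 0.5 = 77.62 mW.
I₃ = I₂ · cos²(23°) = 77.62 · 0.8473 = 65.77 mW.
Transmitted fraction = 0.3915.

I/I₀ ≈ 0.391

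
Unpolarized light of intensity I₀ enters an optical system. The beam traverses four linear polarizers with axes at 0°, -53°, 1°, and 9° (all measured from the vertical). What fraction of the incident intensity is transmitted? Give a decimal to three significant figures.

Unpolarized light through the first polarizer → I₁ = ½ I₀, now polarized at 0°.
I₂ = I₁ cos²(-53° − 0°) = 0.5 I₀ · cos²(53°) = 0.1811 I₀.
I₃ = I₂ cos²(1° + 53°) = 0.1811 I₀ · cos²(54°) = 0.06257 I₀.
I₄ = I₃ cos²(9° − 1°) = 0.06257 I₀ · cos²(8°) = 0.06135 I₀.
Transmitted fraction = 0.06135.

≈ 0.0614 I₀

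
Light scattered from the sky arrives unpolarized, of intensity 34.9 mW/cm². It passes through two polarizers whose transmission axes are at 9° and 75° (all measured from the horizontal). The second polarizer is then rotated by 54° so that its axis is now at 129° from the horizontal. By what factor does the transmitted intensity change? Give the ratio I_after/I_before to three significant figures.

I_new/I_old ≈ 1.51

Before rotation:
Unpolarized light through the first polarizer → I₁ = ½ I₀, now polarized at 9°.
I₂ = I₁ cos²(75° − 9°) = 0.5 I₀ · cos²(66°) = 0.08272 I₀.
After rotation:
Unpolarized light through the first polarizer → I₁ = ½ I₀, now polarized at 9°.
Angle between axes 1 and 2: 60°. I₂ = 0.5 I₀ · cos²(60°) = 0.125 I₀.
Ratio = 0.125 / 0.08272 = 1.511.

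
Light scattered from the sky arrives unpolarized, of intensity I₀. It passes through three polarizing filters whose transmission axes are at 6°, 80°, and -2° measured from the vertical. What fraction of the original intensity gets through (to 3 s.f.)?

Unpolarized light through the first polarizer → I₁ = ½ I₀, now polarized at 6°.
I₂ = I₁ cos²(80° − 6°) = 0.5 I₀ · cos²(74°) = 0.03799 I₀.
I₃ = I₂ cos²(-2° − 80°) = 0.03799 I₀ · cos²(82°) = 0.0007358 I₀.
Transmitted fraction = 0.0007358.

≈ 0.000736 I₀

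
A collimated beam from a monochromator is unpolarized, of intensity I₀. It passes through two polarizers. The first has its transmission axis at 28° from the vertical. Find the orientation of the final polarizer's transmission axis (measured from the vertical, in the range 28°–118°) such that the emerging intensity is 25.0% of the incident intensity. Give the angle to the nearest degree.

θ ≈ 73°

Unpolarized light through the first polarizer → I₁ = ½ I₀, now polarized at 28°.
Need I₂/I₀ = 0.25, so cos²(θ − 28°) = 0.25 / 0.5 = 0.5.
θ − 28° = arccos(√0.5) = 45.0°, giving θ ≈ 28 + 45.0 = 73.0°.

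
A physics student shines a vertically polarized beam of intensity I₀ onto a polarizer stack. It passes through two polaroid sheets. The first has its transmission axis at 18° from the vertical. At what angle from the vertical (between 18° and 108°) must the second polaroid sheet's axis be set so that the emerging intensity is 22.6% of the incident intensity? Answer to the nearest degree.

I₁ = I₀ cos²(18° − 0°) = I₀ cos²(18°) = 0.9045 I₀.
Need I₂/I₀ = 0.226, so cos²(θ − 18°) = 0.226 / 0.9045 = 0.2499.
θ − 18° = arccos(√0.2499) = 60.0°, giving θ ≈ 18 + 60.0 = 78.0°.

θ ≈ 78°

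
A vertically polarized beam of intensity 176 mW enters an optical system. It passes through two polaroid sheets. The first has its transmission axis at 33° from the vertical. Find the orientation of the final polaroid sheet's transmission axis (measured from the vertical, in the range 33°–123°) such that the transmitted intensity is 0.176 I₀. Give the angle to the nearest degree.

By Malus's law, I₁ = I₀ cos²(33° − 0°) = I₀ cos²(33°) = 0.7034 I₀.
Need I₂/I₀ = 0.176, so cos²(θ − 33°) = 0.176 / 0.7034 = 0.2502.
θ − 33° = arccos(√0.2502) = 60.0°, giving θ ≈ 33 + 60.0 = 93.0°.

θ ≈ 93°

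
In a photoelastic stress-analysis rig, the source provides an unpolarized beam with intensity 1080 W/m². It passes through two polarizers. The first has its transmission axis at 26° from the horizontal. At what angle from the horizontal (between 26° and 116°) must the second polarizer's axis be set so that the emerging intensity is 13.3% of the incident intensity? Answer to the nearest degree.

θ ≈ 85°

Unpolarized light through the first polarizer → I₁ = ½ I₀, now polarized at 26°.
Need I₂/I₀ = 0.133, so cos²(θ − 26°) = 0.133 / 0.5 = 0.266.
θ − 26° = arccos(√0.266) = 59.0°, giving θ ≈ 26 + 59.0 = 85.0°.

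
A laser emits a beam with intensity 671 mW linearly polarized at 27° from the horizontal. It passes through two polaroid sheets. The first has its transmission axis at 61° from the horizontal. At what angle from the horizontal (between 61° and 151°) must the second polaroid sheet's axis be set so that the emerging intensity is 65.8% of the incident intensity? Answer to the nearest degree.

θ ≈ 73°

I₁ = I₀ cos²(61° − 27°) = I₀ cos²(34°) = 0.6873 I₀.
Need I₂/I₀ = 0.658, so cos²(θ − 61°) = 0.658 / 0.6873 = 0.9574.
θ − 61° = arccos(√0.9574) = 11.9°, giving θ ≈ 61 + 11.9 = 72.9°.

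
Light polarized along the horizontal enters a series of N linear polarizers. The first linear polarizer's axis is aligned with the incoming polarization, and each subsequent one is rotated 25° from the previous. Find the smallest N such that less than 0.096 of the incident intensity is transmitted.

N = 13

First polarizer is aligned with the polarization: full transmission.
Each further stage multiplies by cos²(25°) = 0.8214.
After N polarizers: T = 0.8214^(N−1). Require T < 0.096 ⇒ N−1 > ln(0.096)/ln(0.8214) = 11.91, so N−1 ≥ 12 and N = 13.
Check: N=13 gives T = 0.09432 < 0.096; N=12 gives T = 0.1148.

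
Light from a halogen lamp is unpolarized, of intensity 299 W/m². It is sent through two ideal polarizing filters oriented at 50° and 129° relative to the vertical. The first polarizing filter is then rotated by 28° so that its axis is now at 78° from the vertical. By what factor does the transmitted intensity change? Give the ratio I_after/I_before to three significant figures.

I_new/I_old ≈ 10.9

Before rotation:
Unpolarized light through the first polarizer → I₁ = ½ I₀, now polarized at 50°.
I₂ = I₁ cos²(129° − 50°) = 0.5 I₀ · cos²(79°) = 0.0182 I₀.
After rotation:
Unpolarized light through the first polarizer → I₁ = ½ I₀, now polarized at 78°.
I₂ = I₁ cos²(129° − 78°) = 0.5 I₀ · cos²(51°) = 0.198 I₀.
Ratio = 0.198 / 0.0182 = 10.88.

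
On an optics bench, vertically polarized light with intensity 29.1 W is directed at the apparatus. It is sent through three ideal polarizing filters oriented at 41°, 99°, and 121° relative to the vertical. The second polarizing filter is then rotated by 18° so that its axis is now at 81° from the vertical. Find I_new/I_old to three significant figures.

Before rotation:
By Malus's law, I₁ = I₀ cos²(41° − 0°) = I₀ cos²(41°) = 0.5696 I₀.
I₂ = I₁ cos²(99° − 41°) = 0.5696 I₀ · cos²(58°) = 0.1599 I₀.
I₃ = I₂ cos²(121° − 99°) = 0.1599 I₀ · cos²(22°) = 0.1375 I₀.
After rotation:
I₁ = I₀ cos²(41° − 0°) = I₀ cos²(41°) = 0.5696 I₀.
I₂ = I₁ cos²(81° − 41°) = 0.5696 I₀ · cos²(40°) = 0.3342 I₀.
I₃ = I₂ cos²(121° − 81°) = 0.3342 I₀ · cos²(40°) = 0.1961 I₀.
Ratio = 0.1961 / 0.1375 = 1.426.

I_new/I_old ≈ 1.43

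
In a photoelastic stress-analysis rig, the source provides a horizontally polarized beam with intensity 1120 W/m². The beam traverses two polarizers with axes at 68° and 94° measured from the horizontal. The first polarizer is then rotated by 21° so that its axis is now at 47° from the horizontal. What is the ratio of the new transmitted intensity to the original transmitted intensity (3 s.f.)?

Before rotation:
I₁ = I₀ cos²(68° − 0°) = I₀ cos²(68°) = 0.1403 I₀.
I₂ = I₁ cos²(94° − 68°) = 0.1403 I₀ · cos²(26°) = 0.1134 I₀.
After rotation:
I₁ = I₀ cos²(47° − 0°) = I₀ cos²(47°) = 0.4651 I₀.
I₂ = I₁ cos²(94° − 47°) = 0.4651 I₀ · cos²(47°) = 0.2163 I₀.
Ratio = 0.2163 / 0.1134 = 1.908.

I_new/I_old ≈ 1.91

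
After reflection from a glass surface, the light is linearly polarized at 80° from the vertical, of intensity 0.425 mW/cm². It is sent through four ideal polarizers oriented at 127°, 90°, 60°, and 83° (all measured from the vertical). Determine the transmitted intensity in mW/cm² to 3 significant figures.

I ≈ 0.0801 mW/cm²

By Malus's law, I₁ = 0.425 mW/cm² · cos²(47°) = 0.1977 mW/cm².
I₂ = I₁ · cos²(37°) = 0.1977 · 0.6378 = 0.1261 mW/cm².
I₃ = I₂ · cos²(30°) = 0.1261 · 0.75 = 0.09456 mW/cm².
I₄ = I₃ · cos²(23°) = 0.09456 · 0.8473 = 0.08012 mW/cm².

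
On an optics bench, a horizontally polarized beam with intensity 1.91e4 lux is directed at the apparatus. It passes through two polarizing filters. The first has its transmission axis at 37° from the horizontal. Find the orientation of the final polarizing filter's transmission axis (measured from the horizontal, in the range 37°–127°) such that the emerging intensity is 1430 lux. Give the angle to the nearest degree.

θ ≈ 107°

I₁ = I₀ cos²(37° − 0°) = I₀ cos²(37°) = 0.6378 I₀.
Target fraction: 1430 / 1.91e4 lux = 0.07487 of I₀.
Need I₂/I₀ = 0.07487, so cos²(θ − 37°) = 0.07487 / 0.6378 = 0.1174.
θ − 37° = arccos(√0.1174) = 70.0°, giving θ ≈ 37 + 70.0 = 107.0°.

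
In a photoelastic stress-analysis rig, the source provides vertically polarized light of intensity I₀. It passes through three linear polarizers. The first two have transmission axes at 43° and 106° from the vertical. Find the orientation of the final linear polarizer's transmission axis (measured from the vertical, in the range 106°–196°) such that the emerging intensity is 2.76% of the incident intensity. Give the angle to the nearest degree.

θ ≈ 166°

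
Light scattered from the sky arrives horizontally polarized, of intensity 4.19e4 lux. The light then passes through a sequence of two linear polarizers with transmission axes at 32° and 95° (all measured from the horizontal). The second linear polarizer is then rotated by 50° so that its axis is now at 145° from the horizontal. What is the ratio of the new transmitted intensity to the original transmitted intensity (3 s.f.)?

I_new/I_old ≈ 0.741

Before rotation:
I₁ = I₀ cos²(32° − 0°) = I₀ cos²(32°) = 0.7192 I₀.
I₂ = I₁ cos²(95° − 32°) = 0.7192 I₀ · cos²(63°) = 0.1482 I₀.
After rotation:
I₁ = I₀ cos²(32° − 0°) = I₀ cos²(32°) = 0.7192 I₀.
Angle between axes 1 and 2: 67°. I₂ = 0.7192 I₀ · cos²(67°) = 0.1098 I₀.
Ratio = 0.1098 / 0.1482 = 0.7407.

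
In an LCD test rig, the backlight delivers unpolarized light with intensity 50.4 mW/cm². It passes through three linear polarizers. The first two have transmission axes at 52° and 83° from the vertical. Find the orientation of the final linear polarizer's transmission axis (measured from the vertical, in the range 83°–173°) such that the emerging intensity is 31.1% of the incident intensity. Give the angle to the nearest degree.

Unpolarized light through the first polarizer → I₁ = ½ I₀, now polarized at 52°.
I₂ = I₁ cos²(83° − 52°) = 0.5 I₀ · cos²(31°) = 0.3674 I₀.
Need I₃/I₀ = 0.311, so cos²(θ − 83°) = 0.311 / 0.3674 = 0.8466.
θ − 83° = arccos(√0.8466) = 23.1°, giving θ ≈ 83 + 23.1 = 106.1°.

θ ≈ 106°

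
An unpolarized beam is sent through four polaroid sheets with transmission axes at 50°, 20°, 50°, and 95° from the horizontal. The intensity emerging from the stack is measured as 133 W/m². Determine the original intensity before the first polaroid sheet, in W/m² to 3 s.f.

I₀ ≈ 946 W/m²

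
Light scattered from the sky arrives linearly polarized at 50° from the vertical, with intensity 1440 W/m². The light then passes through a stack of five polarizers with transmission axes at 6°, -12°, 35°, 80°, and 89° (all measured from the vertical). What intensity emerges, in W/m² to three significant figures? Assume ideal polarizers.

I₁ = 1440 W/m² · cos²(44°) = 745.1 W/m².
I₂ = I₁ · cos²(18°) = 745.1 · 0.9045 = 674 W/m².
I₃ = I₂ · cos²(47°) = 674 · 0.4651 = 313.5 W/m².
I₄ = I₃ · cos²(45°) = 313.5 · 0.5 = 156.7 W/m².
I₅ = I₄ · cos²(9°) = 156.7 · 0.9755 = 152.9 W/m².

I ≈ 153 W/m²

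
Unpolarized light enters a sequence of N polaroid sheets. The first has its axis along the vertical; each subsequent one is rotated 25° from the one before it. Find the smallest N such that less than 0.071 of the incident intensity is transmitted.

First polarizer halves the unpolarized light: factor 1/2.
Each further stage multiplies by cos²(25°) = 0.8214.
After N polarizers: T = 0.5·0.8214^(N−1). Require T < 0.071 ⇒ N−1 > ln(0.071/0.5)/ln(0.8214) = 9.92, so N−1 ≥ 10 and N = 11.
Check: N=11 gives T = 0.0699 < 0.071; N=10 gives T = 0.0851.

N = 11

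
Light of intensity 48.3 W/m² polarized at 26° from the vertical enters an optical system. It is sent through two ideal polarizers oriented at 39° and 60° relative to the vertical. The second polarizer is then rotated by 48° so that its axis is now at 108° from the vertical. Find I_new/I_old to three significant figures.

I_new/I_old ≈ 0.147

Before rotation:
By Malus's law, I₁ = I₀ cos²(39° − 26°) = I₀ cos²(13°) = 0.9494 I₀.
I₂ = I₁ cos²(60° − 39°) = 0.9494 I₀ · cos²(21°) = 0.8275 I₀.
After rotation:
I₁ = I₀ cos²(39° − 26°) = I₀ cos²(13°) = 0.9494 I₀.
I₂ = I₁ cos²(108° − 39°) = 0.9494 I₀ · cos²(69°) = 0.1219 I₀.
Ratio = 0.1219 / 0.8275 = 0.1474.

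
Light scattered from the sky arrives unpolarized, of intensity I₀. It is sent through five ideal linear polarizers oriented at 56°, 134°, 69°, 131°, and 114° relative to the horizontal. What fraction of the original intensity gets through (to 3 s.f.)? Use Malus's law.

Unpolarized light through the first polarizer → I₁ = ½ I₀, now polarized at 56°.
I₂ = I₁ cos²(134° − 56°) = 0.5 I₀ · cos²(78°) = 0.02161 I₀.
I₃ = I₂ cos²(69° − 134°) = 0.02161 I₀ · cos²(65°) = 0.00386 I₀.
I₄ = I₃ cos²(131° − 69°) = 0.00386 I₀ · cos²(62°) = 0.0008508 I₀.
I₅ = I₄ cos²(114° − 131°) = 0.0008508 I₀ · cos²(17°) = 0.0007781 I₀.
Transmitted fraction = 0.0007781.

≈ 0.000778 I₀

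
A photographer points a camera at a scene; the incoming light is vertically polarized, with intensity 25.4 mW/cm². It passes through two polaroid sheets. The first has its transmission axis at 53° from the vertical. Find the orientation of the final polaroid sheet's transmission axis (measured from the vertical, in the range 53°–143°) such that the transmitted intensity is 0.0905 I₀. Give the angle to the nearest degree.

I₁ = I₀ cos²(53° − 0°) = I₀ cos²(53°) = 0.3622 I₀.
Need I₂/I₀ = 0.0905, so cos²(θ − 53°) = 0.0905 / 0.3622 = 0.2499.
θ − 53° = arccos(√0.2499) = 60.0°, giving θ ≈ 53 + 60.0 = 113.0°.

θ ≈ 113°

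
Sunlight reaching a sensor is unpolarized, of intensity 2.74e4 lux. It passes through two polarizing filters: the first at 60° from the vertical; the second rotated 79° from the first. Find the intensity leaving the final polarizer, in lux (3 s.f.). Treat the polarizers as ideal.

I ≈ 499 lux

Unpolarized light through the first polarizer → I₁ = 2.74e4 lux/2 = 1.37e+04 lux, polarized at 60°.
I₂ = I₁ · cos²(79°) = 1.37e+04 · 0.03641 = 498.8 lux.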